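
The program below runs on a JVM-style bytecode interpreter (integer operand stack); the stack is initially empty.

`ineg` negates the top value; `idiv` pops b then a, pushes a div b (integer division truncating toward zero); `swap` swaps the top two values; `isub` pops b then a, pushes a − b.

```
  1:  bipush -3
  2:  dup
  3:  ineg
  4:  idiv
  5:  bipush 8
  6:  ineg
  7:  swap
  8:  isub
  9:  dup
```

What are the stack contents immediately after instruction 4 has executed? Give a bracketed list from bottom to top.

bipush -3 → [-3]
dup       → [-3, -3]
ineg      → [-3, 3]
idiv      → [-1]

[-1]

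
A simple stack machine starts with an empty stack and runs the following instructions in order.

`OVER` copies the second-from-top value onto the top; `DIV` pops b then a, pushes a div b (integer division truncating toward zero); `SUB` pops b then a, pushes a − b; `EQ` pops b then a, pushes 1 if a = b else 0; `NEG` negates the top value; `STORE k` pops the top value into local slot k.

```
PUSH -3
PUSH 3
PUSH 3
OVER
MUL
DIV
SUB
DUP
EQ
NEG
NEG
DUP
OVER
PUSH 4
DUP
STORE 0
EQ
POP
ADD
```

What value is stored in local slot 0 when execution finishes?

PUSH -3 -> -3
PUSH 3  -> -3 3
PUSH 3  -> -3 3 3
OVER    -> -3 3 3 3
MUL     -> -3 3 9
DIV     -> -3 0
SUB     -> -3
DUP     -> -3 -3
EQ      -> 1
NEG     -> -1
NEG     -> 1
DUP     -> 1 1
OVER    -> 1 1 1
PUSH 4  -> 1 1 1 4
DUP     -> 1 1 1 4 4
STORE 0 -> 1 1 1 4
EQ      -> 1 1 0
POP     -> 1 1
ADD     -> 2

4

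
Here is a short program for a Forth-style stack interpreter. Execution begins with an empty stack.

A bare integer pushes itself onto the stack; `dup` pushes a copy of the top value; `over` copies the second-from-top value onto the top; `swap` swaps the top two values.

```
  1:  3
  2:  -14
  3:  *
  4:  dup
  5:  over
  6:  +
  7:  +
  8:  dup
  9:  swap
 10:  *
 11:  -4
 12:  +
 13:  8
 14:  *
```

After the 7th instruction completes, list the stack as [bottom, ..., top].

3    : 3
-14  : 3 -14
*    : -42
dup  : -42 -42
over : -42 -42 -42
+    : -42 -84
+    : -126

[-126]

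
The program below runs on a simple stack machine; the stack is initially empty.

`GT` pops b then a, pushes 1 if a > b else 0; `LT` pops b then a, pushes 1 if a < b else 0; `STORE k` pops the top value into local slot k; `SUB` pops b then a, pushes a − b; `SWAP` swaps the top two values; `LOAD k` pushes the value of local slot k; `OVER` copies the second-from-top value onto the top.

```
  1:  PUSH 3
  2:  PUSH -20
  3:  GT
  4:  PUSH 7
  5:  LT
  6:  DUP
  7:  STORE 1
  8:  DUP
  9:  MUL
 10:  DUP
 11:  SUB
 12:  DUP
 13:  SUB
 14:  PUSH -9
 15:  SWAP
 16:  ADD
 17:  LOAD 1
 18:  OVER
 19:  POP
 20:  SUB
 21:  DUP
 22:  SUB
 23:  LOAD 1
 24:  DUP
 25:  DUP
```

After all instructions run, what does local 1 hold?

1

PUSH 3   → [3]
PUSH -20 → [3, -20]
GT       → [1]
PUSH 7   → [1, 7]
LT       → [1]
DUP      → [1, 1]
STORE 1  → [1]
DUP      → [1, 1]
MUL      → [1]
DUP      → [1, 1]
SUB      → [0]
DUP      → [0, 0]
SUB      → [0]
PUSH -9  → [0, -9]
SWAP     → [-9, 0]
ADD      → [-9]
LOAD 1   → [-9, 1]
OVER     → [-9, 1, -9]
POP      → [-9, 1]
SUB      → [-10]
DUP      → [-10, -10]
SUB      → [0]
LOAD 1   → [0, 1]
DUP      → [0, 1, 1]
DUP      → [0, 1, 1, 1]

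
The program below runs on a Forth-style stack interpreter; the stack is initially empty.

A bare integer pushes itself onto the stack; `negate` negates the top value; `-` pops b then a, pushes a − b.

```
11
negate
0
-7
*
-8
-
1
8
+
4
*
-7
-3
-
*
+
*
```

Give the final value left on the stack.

1496

11     → [11]
negate → [-11]
0      → [-11, 0]
-7     → [-11, 0, -7]
*      → [-11, 0]
-8     → [-11, 0, -8]
-      → [-11, 8]
1      → [-11, 8, 1]
8      → [-11, 8, 1, 8]
+      → [-11, 8, 9]
4      → [-11, 8, 9, 4]
*      → [-11, 8, 36]
-7     → [-11, 8, 36, -7]
-3     → [-11, 8, 36, -7, -3]
-      → [-11, 8, 36, -4]
*      → [-11, 8, -144]
+      → [-11, -136]
*      → [1496]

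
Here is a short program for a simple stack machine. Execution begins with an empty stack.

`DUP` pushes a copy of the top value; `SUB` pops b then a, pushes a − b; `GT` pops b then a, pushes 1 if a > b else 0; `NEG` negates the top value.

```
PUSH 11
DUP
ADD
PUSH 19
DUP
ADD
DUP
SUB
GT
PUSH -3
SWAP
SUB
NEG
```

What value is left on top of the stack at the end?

PUSH 11  [11]
DUP      [11, 11]
ADD      [22]
PUSH 19  [22, 19]
DUP      [22, 19, 19]
ADD      [22, 38]
DUP      [22, 38, 38]
SUB      [22, 0]
GT       [1]
PUSH -3  [1, -3]
SWAP     [-3, 1]
SUB      [-4]
NEG      [4]

4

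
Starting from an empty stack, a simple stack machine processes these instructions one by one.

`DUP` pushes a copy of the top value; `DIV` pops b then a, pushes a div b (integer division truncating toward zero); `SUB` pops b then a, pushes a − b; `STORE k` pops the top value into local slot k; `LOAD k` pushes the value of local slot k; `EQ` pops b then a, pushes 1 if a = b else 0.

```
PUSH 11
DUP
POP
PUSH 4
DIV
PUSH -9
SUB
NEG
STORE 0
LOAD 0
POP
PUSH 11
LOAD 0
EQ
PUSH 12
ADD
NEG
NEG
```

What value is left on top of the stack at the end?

PUSH 11 -> 11
DUP     -> 11 11
POP     -> 11
PUSH 4  -> 11 4
DIV     -> 2
PUSH -9 -> 2 -9
SUB     -> 11
NEG     -> -11
STORE 0 -> (empty)
LOAD 0  -> -11
POP     -> (empty)
PUSH 11 -> 11
LOAD 0  -> 11 -11
EQ      -> 0
PUSH 12 -> 0 12
ADD     -> 12
NEG     -> -12
NEG     -> 12

12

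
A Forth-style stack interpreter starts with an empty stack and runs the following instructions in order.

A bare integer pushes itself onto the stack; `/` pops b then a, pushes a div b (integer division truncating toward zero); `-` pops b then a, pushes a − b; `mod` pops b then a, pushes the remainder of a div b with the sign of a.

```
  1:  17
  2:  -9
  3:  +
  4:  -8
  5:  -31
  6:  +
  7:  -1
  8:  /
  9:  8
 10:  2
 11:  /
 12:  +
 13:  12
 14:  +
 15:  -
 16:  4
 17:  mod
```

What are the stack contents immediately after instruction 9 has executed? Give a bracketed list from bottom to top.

17  → [17]
-9  → [17, -9]
+   → [8]
-8  → [8, -8]
-31 → [8, -8, -31]
+   → [8, -39]
-1  → [8, -39, -1]
/   → [8, 39]
8   → [8, 39, 8]

[8, 39, 8]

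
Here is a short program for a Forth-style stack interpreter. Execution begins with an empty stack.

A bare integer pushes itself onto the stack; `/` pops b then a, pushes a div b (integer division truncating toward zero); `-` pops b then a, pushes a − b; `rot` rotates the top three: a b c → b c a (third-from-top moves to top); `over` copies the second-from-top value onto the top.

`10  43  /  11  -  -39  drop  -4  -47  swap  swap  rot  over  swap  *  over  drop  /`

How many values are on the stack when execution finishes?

2

10   → 10
43   → 10 43
/    → 0
11   → 0 11
-    → -11
-39  → -11 -39
drop → -11
-4   → -11 -4
-47  → -11 -4 -47
swap → -11 -47 -4
swap → -11 -4 -47
rot  → -4 -47 -11
over → -4 -47 -11 -47
swap → -4 -47 -47 -11
*    → -4 -47 517
over → -4 -47 517 -47
drop → -4 -47 517
/    → -4 0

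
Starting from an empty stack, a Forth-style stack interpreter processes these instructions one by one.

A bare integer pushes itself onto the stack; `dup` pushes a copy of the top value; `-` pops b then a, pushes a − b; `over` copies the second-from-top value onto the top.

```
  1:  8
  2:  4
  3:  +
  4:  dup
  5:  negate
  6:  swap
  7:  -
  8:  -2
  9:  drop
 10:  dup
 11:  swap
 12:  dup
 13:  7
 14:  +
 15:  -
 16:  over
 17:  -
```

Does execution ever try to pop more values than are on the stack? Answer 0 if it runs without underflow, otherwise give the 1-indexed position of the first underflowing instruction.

8      → [8]
4      → [8, 4]
+      → [12]
dup    → [12, 12]
negate → [12, -12]
swap   → [-12, 12]
-      → [-24]
-2     → [-24, -2]
drop   → [-24]
dup    → [-24, -24]
swap   → [-24, -24]
dup    → [-24, -24, -24]
7      → [-24, -24, -24, 7]
+      → [-24, -24, -17]
-      → [-24, -7]
over   → [-24, -7, -24]
-      → [-24, 17]

0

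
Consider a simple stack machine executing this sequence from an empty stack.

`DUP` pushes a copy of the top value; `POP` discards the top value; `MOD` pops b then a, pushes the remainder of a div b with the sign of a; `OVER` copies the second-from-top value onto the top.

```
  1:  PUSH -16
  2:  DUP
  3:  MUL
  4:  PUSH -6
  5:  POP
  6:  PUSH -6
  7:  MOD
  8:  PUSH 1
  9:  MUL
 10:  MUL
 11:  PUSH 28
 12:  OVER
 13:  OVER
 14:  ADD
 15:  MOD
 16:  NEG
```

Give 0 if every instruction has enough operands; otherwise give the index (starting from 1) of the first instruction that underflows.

10

PUSH -16 -> -16
DUP      -> -16 -16
MUL      -> 256
PUSH -6  -> 256 -6
POP      -> 256
PUSH -6  -> 256 -6
MOD      -> 4
PUSH 1   -> 4 1
MUL      -> 4
MUL  — needs 2 operands, stack has 1 → underflow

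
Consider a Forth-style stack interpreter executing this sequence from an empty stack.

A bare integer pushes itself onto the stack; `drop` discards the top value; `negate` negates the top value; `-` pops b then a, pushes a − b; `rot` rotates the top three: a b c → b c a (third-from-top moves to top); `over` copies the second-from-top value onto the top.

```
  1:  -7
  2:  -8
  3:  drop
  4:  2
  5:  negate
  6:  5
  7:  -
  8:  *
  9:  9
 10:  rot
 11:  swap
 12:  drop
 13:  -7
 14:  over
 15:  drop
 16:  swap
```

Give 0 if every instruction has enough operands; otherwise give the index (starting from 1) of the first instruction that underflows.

-7     : [-7]
-8     : [-7, -8]
drop   : [-7]
2      : [-7, 2]
negate : [-7, -2]
5      : [-7, -2, 5]
-      : [-7, -7]
*      : [49]
9      : [49, 9]
rot  — needs 3 operands, stack has 2 → underflow

10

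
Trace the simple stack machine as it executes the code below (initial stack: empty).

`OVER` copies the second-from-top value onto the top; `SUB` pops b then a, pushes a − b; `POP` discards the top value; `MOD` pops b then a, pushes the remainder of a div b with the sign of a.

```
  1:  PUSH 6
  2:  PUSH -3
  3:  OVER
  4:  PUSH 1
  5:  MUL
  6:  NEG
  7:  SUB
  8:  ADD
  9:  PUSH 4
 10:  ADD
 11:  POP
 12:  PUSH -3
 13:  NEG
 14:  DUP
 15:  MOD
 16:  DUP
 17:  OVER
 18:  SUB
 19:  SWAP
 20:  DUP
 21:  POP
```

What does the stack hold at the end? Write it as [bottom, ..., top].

PUSH 6   [6]
PUSH -3  [6, -3]
OVER     [6, -3, 6]
PUSH 1   [6, -3, 6, 1]
MUL      [6, -3, 6]
NEG      [6, -3, -6]
SUB      [6, 3]
ADD      [9]
PUSH 4   [9, 4]
ADD      [13]
POP      []
PUSH -3  [-3]
NEG      [3]
DUP      [3, 3]
MOD      [0]
DUP      [0, 0]
OVER     [0, 0, 0]
SUB      [0, 0]
SWAP     [0, 0]
DUP      [0, 0, 0]
POP      [0, 0]

[0, 0]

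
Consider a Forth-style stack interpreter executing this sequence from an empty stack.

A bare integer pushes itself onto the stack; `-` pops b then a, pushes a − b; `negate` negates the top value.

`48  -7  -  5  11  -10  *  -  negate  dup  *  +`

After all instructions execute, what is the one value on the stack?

48      48
-7      48 -7
-       55
5       55 5
11      55 5 11
-10     55 5 11 -10
*       55 5 -110
-       55 115
negate  55 -115
dup     55 -115 -115
*       55 13225
+       13280

13280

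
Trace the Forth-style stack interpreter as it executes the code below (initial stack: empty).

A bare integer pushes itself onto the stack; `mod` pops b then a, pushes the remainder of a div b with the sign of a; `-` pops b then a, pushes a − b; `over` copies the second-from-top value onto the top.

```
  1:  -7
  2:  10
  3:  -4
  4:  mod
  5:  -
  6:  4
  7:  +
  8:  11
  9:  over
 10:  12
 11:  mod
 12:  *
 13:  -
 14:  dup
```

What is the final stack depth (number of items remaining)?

-7   -> -7
10   -> -7 10
-4   -> -7 10 -4
mod  -> -7 2
-    -> -9
4    -> -9 4
+    -> -5
11   -> -5 11
over -> -5 11 -5
12   -> -5 11 -5 12
mod  -> -5 11 -5
*    -> -5 -55
-    -> 50
dup  -> 50 50

2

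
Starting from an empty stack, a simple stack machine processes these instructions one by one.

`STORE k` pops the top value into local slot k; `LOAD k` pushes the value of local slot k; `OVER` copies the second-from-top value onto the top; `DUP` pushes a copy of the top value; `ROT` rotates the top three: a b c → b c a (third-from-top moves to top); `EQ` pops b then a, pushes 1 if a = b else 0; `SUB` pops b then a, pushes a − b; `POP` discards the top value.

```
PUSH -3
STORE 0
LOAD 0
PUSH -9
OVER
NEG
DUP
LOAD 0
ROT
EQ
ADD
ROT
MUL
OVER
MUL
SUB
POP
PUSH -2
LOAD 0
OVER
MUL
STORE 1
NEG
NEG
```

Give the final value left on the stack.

PUSH -3 → [-3]
STORE 0 → []
LOAD 0  → [-3]
PUSH -9 → [-3, -9]
OVER    → [-3, -9, -3]
NEG     → [-3, -9, 3]
DUP     → [-3, -9, 3, 3]
LOAD 0  → [-3, -9, 3, 3, -3]
ROT     → [-3, -9, 3, -3, 3]
EQ      → [-3, -9, 3, 0]
ADD     → [-3, -9, 3]
ROT     → [-9, 3, -3]
MUL     → [-9, -9]
OVER    → [-9, -9, -9]
MUL     → [-9, 81]
SUB     → [-90]
POP     → []
PUSH -2 → [-2]
LOAD 0  → [-2, -3]
OVER    → [-2, -3, -2]
MUL     → [-2, 6]
STORE 1 → [-2]
NEG     → [2]
NEG     → [-2]

-2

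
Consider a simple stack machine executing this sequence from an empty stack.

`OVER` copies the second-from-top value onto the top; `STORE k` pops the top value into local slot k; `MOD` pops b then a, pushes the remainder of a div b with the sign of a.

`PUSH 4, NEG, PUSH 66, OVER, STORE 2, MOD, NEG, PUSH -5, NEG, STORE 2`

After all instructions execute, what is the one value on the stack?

4

PUSH 4  : [4]
NEG     : [-4]
PUSH 66 : [-4, 66]
OVER    : [-4, 66, -4]
STORE 2 : [-4, 66]
MOD     : [-4]
NEG     : [4]
PUSH -5 : [4, -5]
NEG     : [4, 5]
STORE 2 : [4]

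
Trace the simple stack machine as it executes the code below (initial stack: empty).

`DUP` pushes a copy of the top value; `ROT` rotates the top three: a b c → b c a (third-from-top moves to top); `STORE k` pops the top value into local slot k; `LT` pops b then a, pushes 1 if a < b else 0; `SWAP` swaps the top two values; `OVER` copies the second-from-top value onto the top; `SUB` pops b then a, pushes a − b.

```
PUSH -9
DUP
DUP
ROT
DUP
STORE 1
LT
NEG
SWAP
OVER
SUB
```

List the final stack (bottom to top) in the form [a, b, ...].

PUSH -9 -> [-9]
DUP     -> [-9, -9]
DUP     -> [-9, -9, -9]
ROT     -> [-9, -9, -9]
DUP     -> [-9, -9, -9, -9]
STORE 1 -> [-9, -9, -9]
LT      -> [-9, 0]
NEG     -> [-9, 0]
SWAP    -> [0, -9]
OVER    -> [0, -9, 0]
SUB     -> [0, -9]

[0, -9]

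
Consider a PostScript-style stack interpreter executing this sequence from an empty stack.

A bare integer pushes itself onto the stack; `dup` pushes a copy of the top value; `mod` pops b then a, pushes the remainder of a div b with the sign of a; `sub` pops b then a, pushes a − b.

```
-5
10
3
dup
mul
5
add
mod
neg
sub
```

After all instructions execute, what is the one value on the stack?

-5  → -5
10  → -5 10
3   → -5 10 3
dup → -5 10 3 3
mul → -5 10 9
5   → -5 10 9 5
add → -5 10 14
mod → -5 10
neg → -5 -10
sub → 5

5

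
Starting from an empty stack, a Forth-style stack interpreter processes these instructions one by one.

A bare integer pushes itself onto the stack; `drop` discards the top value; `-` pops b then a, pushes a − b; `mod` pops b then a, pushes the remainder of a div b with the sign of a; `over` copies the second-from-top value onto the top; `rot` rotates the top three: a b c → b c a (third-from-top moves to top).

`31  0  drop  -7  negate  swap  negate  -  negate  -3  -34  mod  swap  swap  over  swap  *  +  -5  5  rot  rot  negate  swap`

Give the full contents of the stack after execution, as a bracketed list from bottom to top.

[5, 5, 76]

31     -> [31]
0      -> [31, 0]
drop   -> [31]
-7     -> [31, -7]
negate -> [31, 7]
swap   -> [7, 31]
negate -> [7, -31]
-      -> [38]
negate -> [-38]
-3     -> [-38, -3]
-34    -> [-38, -3, -34]
mod    -> [-38, -3]
swap   -> [-3, -38]
swap   -> [-38, -3]
over   -> [-38, -3, -38]
swap   -> [-38, -38, -3]
*      -> [-38, 114]
+      -> [76]
-5     -> [76, -5]
5      -> [76, -5, 5]
rot    -> [-5, 5, 76]
rot    -> [5, 76, -5]
negate -> [5, 76, 5]
swap   -> [5, 5, 76]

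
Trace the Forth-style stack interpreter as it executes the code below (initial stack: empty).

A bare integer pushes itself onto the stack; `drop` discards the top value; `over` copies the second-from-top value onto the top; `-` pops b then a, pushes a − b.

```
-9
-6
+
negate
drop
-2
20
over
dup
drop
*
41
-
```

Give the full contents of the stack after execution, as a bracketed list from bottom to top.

-9      [-9]
-6      [-9, -6]
+       [-15]
negate  [15]
drop    []
-2      [-2]
20      [-2, 20]
over    [-2, 20, -2]
dup     [-2, 20, -2, -2]
drop    [-2, 20, -2]
*       [-2, -40]
41      [-2, -40, 41]
-       [-2, -81]

[-2, -81]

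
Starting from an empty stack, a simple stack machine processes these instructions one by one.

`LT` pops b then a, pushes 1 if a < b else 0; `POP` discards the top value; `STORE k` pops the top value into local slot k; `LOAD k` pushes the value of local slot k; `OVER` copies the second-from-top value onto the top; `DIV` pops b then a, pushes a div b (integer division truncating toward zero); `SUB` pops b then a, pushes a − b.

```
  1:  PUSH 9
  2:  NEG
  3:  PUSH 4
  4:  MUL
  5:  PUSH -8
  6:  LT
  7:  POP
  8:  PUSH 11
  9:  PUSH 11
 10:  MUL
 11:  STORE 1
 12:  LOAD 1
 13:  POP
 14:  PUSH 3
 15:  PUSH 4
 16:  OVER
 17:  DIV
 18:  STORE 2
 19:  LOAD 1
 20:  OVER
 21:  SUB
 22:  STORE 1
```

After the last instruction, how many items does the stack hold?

PUSH 9  : 9
NEG     : -9
PUSH 4  : -9 4
MUL     : -36
PUSH -8 : -36 -8
LT      : 1
POP     : (empty)
PUSH 11 : 11
PUSH 11 : 11 11
MUL     : 121
STORE 1 : (empty)
LOAD 1  : 121
POP     : (empty)
PUSH 3  : 3
PUSH 4  : 3 4
OVER    : 3 4 3
DIV     : 3 1
STORE 2 : 3
LOAD 1  : 3 121
OVER    : 3 121 3
SUB     : 3 118
STORE 1 : 3

1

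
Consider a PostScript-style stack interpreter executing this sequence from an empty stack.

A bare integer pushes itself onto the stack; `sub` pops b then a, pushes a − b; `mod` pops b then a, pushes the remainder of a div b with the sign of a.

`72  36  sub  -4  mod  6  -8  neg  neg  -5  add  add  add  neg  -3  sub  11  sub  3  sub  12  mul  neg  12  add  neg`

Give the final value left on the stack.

72   72
36   72 36
sub  36
-4   36 -4
mod  0
6    0 6
-8   0 6 -8
neg  0 6 8
neg  0 6 -8
-5   0 6 -8 -5
add  0 6 -13
add  0 -7
add  -7
neg  7
-3   7 -3
sub  10
11   10 11
sub  -1
3    -1 3
sub  -4
12   -4 12
mul  -48
neg  48
12   48 12
add  60
neg  -60

-60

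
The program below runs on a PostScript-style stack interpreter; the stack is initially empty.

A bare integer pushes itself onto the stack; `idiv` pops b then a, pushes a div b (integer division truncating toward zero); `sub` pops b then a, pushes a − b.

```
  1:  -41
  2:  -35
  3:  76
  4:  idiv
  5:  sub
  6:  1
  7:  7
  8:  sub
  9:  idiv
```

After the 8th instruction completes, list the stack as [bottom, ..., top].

[-41, -6]

-41   -41
-35   -41 -35
76    -41 -35 76
idiv  -41 0
sub   -41
1     -41 1
7     -41 1 7
sub   -41 -6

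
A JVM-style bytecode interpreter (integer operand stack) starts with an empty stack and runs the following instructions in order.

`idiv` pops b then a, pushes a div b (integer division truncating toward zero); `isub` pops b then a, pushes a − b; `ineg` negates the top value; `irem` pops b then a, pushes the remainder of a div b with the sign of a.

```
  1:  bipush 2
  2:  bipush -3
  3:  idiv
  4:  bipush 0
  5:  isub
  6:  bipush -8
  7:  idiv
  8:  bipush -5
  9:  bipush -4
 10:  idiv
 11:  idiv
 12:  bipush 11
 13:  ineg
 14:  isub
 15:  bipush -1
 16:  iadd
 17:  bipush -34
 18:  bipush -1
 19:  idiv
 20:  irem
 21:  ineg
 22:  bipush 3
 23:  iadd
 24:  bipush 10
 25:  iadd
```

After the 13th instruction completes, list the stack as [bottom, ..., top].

bipush 2  → 2
bipush -3 → 2 -3
idiv      → 0
bipush 0  → 0 0
isub      → 0
bipush -8 → 0 -8
idiv      → 0
bipush -5 → 0 -5
bipush -4 → 0 -5 -4
idiv      → 0 1
idiv      → 0
bipush 11 → 0 11
ineg      → 0 -11

[0, -11]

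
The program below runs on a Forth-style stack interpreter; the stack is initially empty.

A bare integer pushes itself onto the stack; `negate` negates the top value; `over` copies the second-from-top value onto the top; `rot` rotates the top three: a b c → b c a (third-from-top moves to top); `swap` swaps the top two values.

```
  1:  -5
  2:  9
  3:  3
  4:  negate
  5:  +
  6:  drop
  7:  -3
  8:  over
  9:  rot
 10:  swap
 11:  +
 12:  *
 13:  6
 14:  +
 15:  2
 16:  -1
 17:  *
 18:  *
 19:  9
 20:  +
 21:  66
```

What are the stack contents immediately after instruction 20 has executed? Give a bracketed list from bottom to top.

[-63]

-5     -> -5
9      -> -5 9
3      -> -5 9 3
negate -> -5 9 -3
+      -> -5 6
drop   -> -5
-3     -> -5 -3
over   -> -5 -3 -5
rot    -> -3 -5 -5
swap   -> -3 -5 -5
+      -> -3 -10
*      -> 30
6      -> 30 6
+      -> 36
2      -> 36 2
-1     -> 36 2 -1
*      -> 36 -2
*      -> -72
9      -> -72 9
+      -> -63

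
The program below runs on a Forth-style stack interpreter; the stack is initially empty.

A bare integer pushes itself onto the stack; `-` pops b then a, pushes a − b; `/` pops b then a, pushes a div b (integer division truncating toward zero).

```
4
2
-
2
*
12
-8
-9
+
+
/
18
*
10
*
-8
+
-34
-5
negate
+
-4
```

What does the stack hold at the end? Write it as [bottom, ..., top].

4      -> 4
2      -> 4 2
-      -> 2
2      -> 2 2
*      -> 4
12     -> 4 12
-8     -> 4 12 -8
-9     -> 4 12 -8 -9
+      -> 4 12 -17
+      -> 4 -5
/      -> 0
18     -> 0 18
*      -> 0
10     -> 0 10
*      -> 0
-8     -> 0 -8
+      -> -8
-34    -> -8 -34
-5     -> -8 -34 -5
negate -> -8 -34 5
+      -> -8 -29
-4     -> -8 -29 -4

[-8, -29, -4]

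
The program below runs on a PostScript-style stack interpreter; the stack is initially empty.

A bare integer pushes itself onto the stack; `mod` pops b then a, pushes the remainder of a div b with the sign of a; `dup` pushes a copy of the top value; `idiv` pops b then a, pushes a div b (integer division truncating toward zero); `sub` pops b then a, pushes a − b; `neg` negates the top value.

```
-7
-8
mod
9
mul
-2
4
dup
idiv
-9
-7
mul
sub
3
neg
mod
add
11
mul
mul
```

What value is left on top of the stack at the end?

-7   -> -7
-8   -> -7 -8
mod  -> -7
9    -> -7 9
mul  -> -63
-2   -> -63 -2
4    -> -63 -2 4
dup  -> -63 -2 4 4
idiv -> -63 -2 1
-9   -> -63 -2 1 -9
-7   -> -63 -2 1 -9 -7
mul  -> -63 -2 1 63
sub  -> -63 -2 -62
3    -> -63 -2 -62 3
neg  -> -63 -2 -62 -3
mod  -> -63 -2 -2
add  -> -63 -4
11   -> -63 -4 11
mul  -> -63 -44
mul  -> 2772

2772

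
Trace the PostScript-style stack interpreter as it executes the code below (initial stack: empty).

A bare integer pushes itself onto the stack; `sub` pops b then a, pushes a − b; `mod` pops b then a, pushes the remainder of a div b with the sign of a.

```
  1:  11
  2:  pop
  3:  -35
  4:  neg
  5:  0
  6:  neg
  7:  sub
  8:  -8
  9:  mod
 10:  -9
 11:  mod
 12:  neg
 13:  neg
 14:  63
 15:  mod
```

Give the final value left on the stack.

3

11  → [11]
pop → []
-35 → [-35]
neg → [35]
0   → [35, 0]
neg → [35, 0]
sub → [35]
-8  → [35, -8]
mod → [3]
-9  → [3, -9]
mod → [3]
neg → [-3]
neg → [3]
63  → [3, 63]
mod → [3]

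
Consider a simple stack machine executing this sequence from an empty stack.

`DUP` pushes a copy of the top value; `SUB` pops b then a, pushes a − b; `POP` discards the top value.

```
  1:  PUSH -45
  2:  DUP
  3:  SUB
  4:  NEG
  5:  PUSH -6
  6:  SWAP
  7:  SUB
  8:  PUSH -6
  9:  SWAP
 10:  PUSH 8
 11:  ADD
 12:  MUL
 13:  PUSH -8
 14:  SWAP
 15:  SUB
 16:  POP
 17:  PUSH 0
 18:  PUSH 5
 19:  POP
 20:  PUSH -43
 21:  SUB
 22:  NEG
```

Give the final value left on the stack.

-43

PUSH -45 → [-45]
DUP      → [-45, -45]
SUB      → [0]
NEG      → [0]
PUSH -6  → [0, -6]
SWAP     → [-6, 0]
SUB      → [-6]
PUSH -6  → [-6, -6]
SWAP     → [-6, -6]
PUSH 8   → [-6, -6, 8]
ADD      → [-6, 2]
MUL      → [-12]
PUSH -8  → [-12, -8]
SWAP     → [-8, -12]
SUB      → [4]
POP      → []
PUSH 0   → [0]
PUSH 5   → [0, 5]
POP      → [0]
PUSH -43 → [0, -43]
SUB      → [43]
NEG      → [-43]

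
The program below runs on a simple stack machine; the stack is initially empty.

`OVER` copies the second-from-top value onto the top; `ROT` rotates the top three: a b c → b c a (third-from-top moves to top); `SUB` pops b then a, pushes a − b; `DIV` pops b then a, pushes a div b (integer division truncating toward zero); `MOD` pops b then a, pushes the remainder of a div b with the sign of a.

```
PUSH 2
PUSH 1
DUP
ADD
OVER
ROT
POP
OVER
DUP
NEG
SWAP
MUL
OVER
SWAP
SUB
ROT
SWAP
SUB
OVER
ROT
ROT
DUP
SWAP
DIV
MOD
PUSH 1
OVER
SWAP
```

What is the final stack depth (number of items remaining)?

4

PUSH 2 → [2]
PUSH 1 → [2, 1]
DUP    → [2, 1, 1]
ADD    → [2, 2]
OVER   → [2, 2, 2]
ROT    → [2, 2, 2]
POP    → [2, 2]
OVER   → [2, 2, 2]
DUP    → [2, 2, 2, 2]
NEG    → [2, 2, 2, -2]
SWAP   → [2, 2, -2, 2]
MUL    → [2, 2, -4]
OVER   → [2, 2, -4, 2]
SWAP   → [2, 2, 2, -4]
SUB    → [2, 2, 6]
ROT    → [2, 6, 2]
SWAP   → [2, 2, 6]
SUB    → [2, -4]
OVER   → [2, -4, 2]
ROT    → [-4, 2, 2]
ROT    → [2, 2, -4]
DUP    → [2, 2, -4, -4]
SWAP   → [2, 2, -4, -4]
DIV    → [2, 2, 1]
MOD    → [2, 0]
PUSH 1 → [2, 0, 1]
OVER   → [2, 0, 1, 0]
SWAP   → [2, 0, 0, 1]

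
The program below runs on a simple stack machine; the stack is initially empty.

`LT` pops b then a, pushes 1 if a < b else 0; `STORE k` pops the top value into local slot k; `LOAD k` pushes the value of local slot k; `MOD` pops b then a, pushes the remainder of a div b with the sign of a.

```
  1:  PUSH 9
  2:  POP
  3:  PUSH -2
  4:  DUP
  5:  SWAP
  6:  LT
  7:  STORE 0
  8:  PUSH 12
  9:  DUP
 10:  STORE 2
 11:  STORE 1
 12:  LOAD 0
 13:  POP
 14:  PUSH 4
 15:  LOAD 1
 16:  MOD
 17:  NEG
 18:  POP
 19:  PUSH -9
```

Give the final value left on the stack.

-9

PUSH 9  : 9
POP     : (empty)
PUSH -2 : -2
DUP     : -2 -2
SWAP    : -2 -2
LT      : 0
STORE 0 : (empty)
PUSH 12 : 12
DUP     : 12 12
STORE 2 : 12
STORE 1 : (empty)
LOAD 0  : 0
POP     : (empty)
PUSH 4  : 4
LOAD 1  : 4 12
MOD     : 4
NEG     : -4
POP     : (empty)
PUSH -9 : -9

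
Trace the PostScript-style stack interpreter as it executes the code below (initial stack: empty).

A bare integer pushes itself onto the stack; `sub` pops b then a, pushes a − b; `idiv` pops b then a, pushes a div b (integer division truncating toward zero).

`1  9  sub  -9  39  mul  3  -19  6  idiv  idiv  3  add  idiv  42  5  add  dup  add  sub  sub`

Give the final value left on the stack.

1    : 1
9    : 1 9
sub  : -8
-9   : -8 -9
39   : -8 -9 39
mul  : -8 -351
3    : -8 -351 3
-19  : -8 -351 3 -19
6    : -8 -351 3 -19 6
idiv : -8 -351 3 -3
idiv : -8 -351 -1
3    : -8 -351 -1 3
add  : -8 -351 2
idiv : -8 -175
42   : -8 -175 42
5    : -8 -175 42 5
add  : -8 -175 47
dup  : -8 -175 47 47
add  : -8 -175 94
sub  : -8 -269
sub  : 261

261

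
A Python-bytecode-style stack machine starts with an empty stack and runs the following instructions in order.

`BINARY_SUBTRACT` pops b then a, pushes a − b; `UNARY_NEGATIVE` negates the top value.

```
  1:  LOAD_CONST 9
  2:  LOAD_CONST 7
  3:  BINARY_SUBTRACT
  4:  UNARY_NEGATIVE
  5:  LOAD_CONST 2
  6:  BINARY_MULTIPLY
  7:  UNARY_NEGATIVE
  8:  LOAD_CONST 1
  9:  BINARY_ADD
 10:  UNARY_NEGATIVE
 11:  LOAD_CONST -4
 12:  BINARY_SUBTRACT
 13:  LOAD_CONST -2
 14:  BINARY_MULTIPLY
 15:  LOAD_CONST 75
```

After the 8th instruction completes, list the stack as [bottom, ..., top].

[4, 1]

LOAD_CONST 9    : [9]
LOAD_CONST 7    : [9, 7]
BINARY_SUBTRACT : [2]
UNARY_NEGATIVE  : [-2]
LOAD_CONST 2    : [-2, 2]
BINARY_MULTIPLY : [-4]
UNARY_NEGATIVE  : [4]
LOAD_CONST 1    : [4, 1]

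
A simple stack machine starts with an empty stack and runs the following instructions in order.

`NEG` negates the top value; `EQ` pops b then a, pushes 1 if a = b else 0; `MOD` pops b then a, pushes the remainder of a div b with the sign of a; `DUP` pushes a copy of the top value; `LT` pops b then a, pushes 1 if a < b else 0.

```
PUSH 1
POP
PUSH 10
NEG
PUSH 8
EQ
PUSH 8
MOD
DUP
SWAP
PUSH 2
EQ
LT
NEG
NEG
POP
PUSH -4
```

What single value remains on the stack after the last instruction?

PUSH 1  -> [1]
POP     -> []
PUSH 10 -> [10]
NEG     -> [-10]
PUSH 8  -> [-10, 8]
EQ      -> [0]
PUSH 8  -> [0, 8]
MOD     -> [0]
DUP     -> [0, 0]
SWAP    -> [0, 0]
PUSH 2  -> [0, 0, 2]
EQ      -> [0, 0]
LT      -> [0]
NEG     -> [0]
NEG     -> [0]
POP     -> []
PUSH -4 -> [-4]

-4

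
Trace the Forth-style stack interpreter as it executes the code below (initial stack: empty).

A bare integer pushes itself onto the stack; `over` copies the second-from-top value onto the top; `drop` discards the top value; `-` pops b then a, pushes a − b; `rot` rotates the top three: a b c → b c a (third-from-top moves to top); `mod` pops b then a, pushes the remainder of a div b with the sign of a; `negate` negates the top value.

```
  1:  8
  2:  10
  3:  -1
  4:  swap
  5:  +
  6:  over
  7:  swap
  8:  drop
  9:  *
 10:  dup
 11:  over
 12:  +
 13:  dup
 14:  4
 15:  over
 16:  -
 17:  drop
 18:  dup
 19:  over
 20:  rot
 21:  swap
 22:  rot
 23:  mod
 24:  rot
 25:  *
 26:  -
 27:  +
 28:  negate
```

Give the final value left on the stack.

8       8
10      8 10
-1      8 10 -1
swap    8 -1 10
+       8 9
over    8 9 8
swap    8 8 9
drop    8 8
*       64
dup     64 64
over    64 64 64
+       64 128
dup     64 128 128
4       64 128 128 4
over    64 128 128 4 128
-       64 128 128 -124
drop    64 128 128
dup     64 128 128 128
over    64 128 128 128 128
rot     64 128 128 128 128
swap    64 128 128 128 128
rot     64 128 128 128 128
mod     64 128 128 0
rot     64 128 0 128
*       64 128 0
-       64 128
+       192
negate  -192

-192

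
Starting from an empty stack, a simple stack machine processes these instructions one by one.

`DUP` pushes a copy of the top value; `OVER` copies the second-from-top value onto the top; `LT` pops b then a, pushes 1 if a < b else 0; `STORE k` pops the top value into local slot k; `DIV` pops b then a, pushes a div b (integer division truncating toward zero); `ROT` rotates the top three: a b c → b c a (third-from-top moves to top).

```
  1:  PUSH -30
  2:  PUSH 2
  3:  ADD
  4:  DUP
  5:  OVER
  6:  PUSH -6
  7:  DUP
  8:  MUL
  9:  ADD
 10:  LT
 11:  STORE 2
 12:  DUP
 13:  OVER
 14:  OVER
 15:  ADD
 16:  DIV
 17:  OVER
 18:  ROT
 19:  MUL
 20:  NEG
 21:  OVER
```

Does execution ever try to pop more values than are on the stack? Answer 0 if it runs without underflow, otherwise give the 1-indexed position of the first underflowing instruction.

PUSH -30 : [-30]
PUSH 2   : [-30, 2]
ADD      : [-28]
DUP      : [-28, -28]
OVER     : [-28, -28, -28]
PUSH -6  : [-28, -28, -28, -6]
DUP      : [-28, -28, -28, -6, -6]
MUL      : [-28, -28, -28, 36]
ADD      : [-28, -28, 8]
LT       : [-28, 1]
STORE 2  : [-28]
DUP      : [-28, -28]
OVER     : [-28, -28, -28]
OVER     : [-28, -28, -28, -28]
ADD      : [-28, -28, -56]
DIV      : [-28, 0]
OVER     : [-28, 0, -28]
ROT      : [0, -28, -28]
MUL      : [0, 784]
NEG      : [0, -784]
OVER     : [0, -784, 0]

0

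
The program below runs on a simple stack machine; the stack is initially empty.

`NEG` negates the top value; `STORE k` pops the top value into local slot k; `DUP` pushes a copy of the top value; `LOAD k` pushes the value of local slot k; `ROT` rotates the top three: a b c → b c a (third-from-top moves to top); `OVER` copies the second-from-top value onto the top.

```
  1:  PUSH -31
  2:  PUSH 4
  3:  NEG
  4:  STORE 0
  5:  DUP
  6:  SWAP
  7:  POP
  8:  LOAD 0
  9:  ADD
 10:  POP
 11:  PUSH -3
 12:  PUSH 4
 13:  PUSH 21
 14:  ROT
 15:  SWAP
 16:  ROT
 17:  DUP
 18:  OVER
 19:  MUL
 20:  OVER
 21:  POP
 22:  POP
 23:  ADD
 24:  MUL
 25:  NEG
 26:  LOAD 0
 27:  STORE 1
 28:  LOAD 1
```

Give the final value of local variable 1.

-4

PUSH -31  -31
PUSH 4    -31 4
NEG       -31 -4
STORE 0   -31
DUP       -31 -31
SWAP      -31 -31
POP       -31
LOAD 0    -31 -4
ADD       -35
POP       (empty)
PUSH -3   -3
PUSH 4    -3 4
PUSH 21   -3 4 21
ROT       4 21 -3
SWAP      4 -3 21
ROT       -3 21 4
DUP       -3 21 4 4
OVER      -3 21 4 4 4
MUL       -3 21 4 16
OVER      -3 21 4 16 4
POP       -3 21 4 16
POP       -3 21 4
ADD       -3 25
MUL       -75
NEG       75
LOAD 0    75 -4
STORE 1   75
LOAD 1    75 -4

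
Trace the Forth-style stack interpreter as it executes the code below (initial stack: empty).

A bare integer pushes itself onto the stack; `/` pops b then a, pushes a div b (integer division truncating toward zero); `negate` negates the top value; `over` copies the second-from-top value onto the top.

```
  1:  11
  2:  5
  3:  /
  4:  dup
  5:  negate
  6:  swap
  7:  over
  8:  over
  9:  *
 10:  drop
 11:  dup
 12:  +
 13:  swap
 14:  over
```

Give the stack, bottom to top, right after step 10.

11     -> 11
5      -> 11 5
/      -> 2
dup    -> 2 2
negate -> 2 -2
swap   -> -2 2
over   -> -2 2 -2
over   -> -2 2 -2 2
*      -> -2 2 -4
drop   -> -2 2

[-2, 2]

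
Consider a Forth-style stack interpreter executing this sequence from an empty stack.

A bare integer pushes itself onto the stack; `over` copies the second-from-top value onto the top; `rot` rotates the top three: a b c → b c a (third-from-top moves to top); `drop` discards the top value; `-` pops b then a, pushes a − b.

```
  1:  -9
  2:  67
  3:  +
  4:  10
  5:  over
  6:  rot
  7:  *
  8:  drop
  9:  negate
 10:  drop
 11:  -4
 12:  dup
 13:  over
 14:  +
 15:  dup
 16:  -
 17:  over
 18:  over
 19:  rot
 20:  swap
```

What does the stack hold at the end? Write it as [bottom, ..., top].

[-4, -4, 0, 0]

-9      [-9]
67      [-9, 67]
+       [58]
10      [58, 10]
over    [58, 10, 58]
rot     [10, 58, 58]
*       [10, 3364]
drop    [10]
negate  [-10]
drop    []
-4      [-4]
dup     [-4, -4]
over    [-4, -4, -4]
+       [-4, -8]
dup     [-4, -8, -8]
-       [-4, 0]
over    [-4, 0, -4]
over    [-4, 0, -4, 0]
rot     [-4, -4, 0, 0]
swap    [-4, -4, 0, 0]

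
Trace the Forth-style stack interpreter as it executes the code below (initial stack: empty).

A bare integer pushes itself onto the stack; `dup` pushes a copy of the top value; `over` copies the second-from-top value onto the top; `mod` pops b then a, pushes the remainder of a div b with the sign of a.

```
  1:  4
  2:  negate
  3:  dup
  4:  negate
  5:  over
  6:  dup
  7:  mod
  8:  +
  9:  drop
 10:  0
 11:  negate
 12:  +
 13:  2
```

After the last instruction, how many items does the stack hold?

2

4       4
negate  -4
dup     -4 -4
negate  -4 4
over    -4 4 -4
dup     -4 4 -4 -4
mod     -4 4 0
+       -4 4
drop    -4
0       -4 0
negate  -4 0
+       -4
2       -4 2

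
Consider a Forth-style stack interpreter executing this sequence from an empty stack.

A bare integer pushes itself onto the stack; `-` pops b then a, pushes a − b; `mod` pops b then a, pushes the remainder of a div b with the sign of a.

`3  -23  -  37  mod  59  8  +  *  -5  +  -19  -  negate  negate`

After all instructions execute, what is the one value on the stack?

3       3
-23     3 -23
-       26
37      26 37
mod     26
59      26 59
8       26 59 8
+       26 67
*       1742
-5      1742 -5
+       1737
-19     1737 -19
-       1756
negate  -1756
negate  1756

1756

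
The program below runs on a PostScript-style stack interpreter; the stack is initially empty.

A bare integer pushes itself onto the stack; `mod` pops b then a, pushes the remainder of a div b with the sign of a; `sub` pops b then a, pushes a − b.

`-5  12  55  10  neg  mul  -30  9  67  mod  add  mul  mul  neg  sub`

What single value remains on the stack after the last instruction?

138595

-5  : -5
12  : -5 12
55  : -5 12 55
10  : -5 12 55 10
neg : -5 12 55 -10
mul : -5 12 -550
-30 : -5 12 -550 -30
9   : -5 12 -550 -30 9
67  : -5 12 -550 -30 9 67
mod : -5 12 -550 -30 9
add : -5 12 -550 -21
mul : -5 12 11550
mul : -5 138600
neg : -5 -138600
sub : 138595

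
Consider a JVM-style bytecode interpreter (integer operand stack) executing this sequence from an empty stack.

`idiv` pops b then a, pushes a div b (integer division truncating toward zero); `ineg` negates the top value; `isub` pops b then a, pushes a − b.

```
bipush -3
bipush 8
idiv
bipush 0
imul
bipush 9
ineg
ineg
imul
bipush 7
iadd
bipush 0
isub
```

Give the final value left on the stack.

7

bipush -3 → [-3]
bipush 8  → [-3, 8]
idiv      → [0]
bipush 0  → [0, 0]
imul      → [0]
bipush 9  → [0, 9]
ineg      → [0, -9]
ineg      → [0, 9]
imul      → [0]
bipush 7  → [0, 7]
iadd      → [7]
bipush 0  → [7, 0]
isub      → [7]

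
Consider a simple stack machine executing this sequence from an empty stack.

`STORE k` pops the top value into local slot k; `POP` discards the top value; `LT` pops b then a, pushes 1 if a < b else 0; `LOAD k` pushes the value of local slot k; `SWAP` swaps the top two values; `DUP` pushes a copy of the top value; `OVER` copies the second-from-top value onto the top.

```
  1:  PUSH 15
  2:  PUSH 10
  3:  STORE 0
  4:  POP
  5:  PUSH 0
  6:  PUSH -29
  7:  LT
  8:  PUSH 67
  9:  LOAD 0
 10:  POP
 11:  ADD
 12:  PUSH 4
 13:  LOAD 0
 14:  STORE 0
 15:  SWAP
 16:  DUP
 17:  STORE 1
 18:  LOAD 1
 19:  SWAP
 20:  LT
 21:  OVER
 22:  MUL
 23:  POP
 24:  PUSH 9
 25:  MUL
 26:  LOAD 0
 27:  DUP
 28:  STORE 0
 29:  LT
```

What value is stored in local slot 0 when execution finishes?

10

PUSH 15  → 15
PUSH 10  → 15 10
STORE 0  → 15
POP      → (empty)
PUSH 0   → 0
PUSH -29 → 0 -29
LT       → 0
PUSH 67  → 0 67
LOAD 0   → 0 67 10
POP      → 0 67
ADD      → 67
PUSH 4   → 67 4
LOAD 0   → 67 4 10
STORE 0  → 67 4
SWAP     → 4 67
DUP      → 4 67 67
STORE 1  → 4 67
LOAD 1   → 4 67 67
SWAP     → 4 67 67
LT       → 4 0
OVER     → 4 0 4
MUL      → 4 0
POP      → 4
PUSH 9   → 4 9
MUL      → 36
LOAD 0   → 36 10
DUP      → 36 10 10
STORE 0  → 36 10
LT       → 0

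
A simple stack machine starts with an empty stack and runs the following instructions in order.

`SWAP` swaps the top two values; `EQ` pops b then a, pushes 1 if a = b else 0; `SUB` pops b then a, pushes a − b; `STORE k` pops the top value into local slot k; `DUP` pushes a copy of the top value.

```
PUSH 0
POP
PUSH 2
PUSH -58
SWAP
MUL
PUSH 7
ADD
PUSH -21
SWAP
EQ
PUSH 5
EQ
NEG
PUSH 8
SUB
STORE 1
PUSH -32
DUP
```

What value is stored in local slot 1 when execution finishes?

PUSH 0    [0]
POP       []
PUSH 2    [2]
PUSH -58  [2, -58]
SWAP      [-58, 2]
MUL       [-116]
PUSH 7    [-116, 7]
ADD       [-109]
PUSH -21  [-109, -21]
SWAP      [-21, -109]
EQ        [0]
PUSH 5    [0, 5]
EQ        [0]
NEG       [0]
PUSH 8    [0, 8]
SUB       [-8]
STORE 1   []
PUSH -32  [-32]
DUP       [-32, -32]

-8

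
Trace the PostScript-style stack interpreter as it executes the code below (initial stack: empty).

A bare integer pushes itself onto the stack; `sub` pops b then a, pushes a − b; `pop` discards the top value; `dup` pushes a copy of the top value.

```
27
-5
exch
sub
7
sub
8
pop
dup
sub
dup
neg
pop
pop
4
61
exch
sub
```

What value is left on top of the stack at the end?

27   : 27
-5   : 27 -5
exch : -5 27
sub  : -32
7    : -32 7
sub  : -39
8    : -39 8
pop  : -39
dup  : -39 -39
sub  : 0
dup  : 0 0
neg  : 0 0
pop  : 0
pop  : (empty)
4    : 4
61   : 4 61
exch : 61 4
sub  : 57

57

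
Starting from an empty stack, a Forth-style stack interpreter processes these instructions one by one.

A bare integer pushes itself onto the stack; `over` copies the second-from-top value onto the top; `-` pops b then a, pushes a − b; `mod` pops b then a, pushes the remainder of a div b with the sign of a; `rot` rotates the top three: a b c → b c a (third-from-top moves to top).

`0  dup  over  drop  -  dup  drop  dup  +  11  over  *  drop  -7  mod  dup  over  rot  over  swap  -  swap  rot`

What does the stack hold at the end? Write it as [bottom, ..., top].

[0, 0, 0]

0    → 0
dup  → 0 0
over → 0 0 0
drop → 0 0
-    → 0
dup  → 0 0
drop → 0
dup  → 0 0
+    → 0
11   → 0 11
over → 0 11 0
*    → 0 0
drop → 0
-7   → 0 -7
mod  → 0
dup  → 0 0
over → 0 0 0
rot  → 0 0 0
over → 0 0 0 0
swap → 0 0 0 0
-    → 0 0 0
swap → 0 0 0
rot  → 0 0 0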